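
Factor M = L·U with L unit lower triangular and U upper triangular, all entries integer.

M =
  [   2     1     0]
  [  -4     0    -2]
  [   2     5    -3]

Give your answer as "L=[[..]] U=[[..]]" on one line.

L=[[1,0,0],[-2,1,0],[1,2,1]] U=[[2,1,0],[0,2,-2],[0,0,1]]

  R1 -= -2·R0 → [0,2,-2]
  R2 -= 1·R0 → [0,4,-3]
  R2 -= 2·R1 → [0,0,1]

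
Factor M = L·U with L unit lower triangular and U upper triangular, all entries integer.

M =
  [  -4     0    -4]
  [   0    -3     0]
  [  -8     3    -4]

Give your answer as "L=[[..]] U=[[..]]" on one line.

  R1 -= 0·R0 → [0,-3,0]
  R2 -= 2·R0 → [0,3,4]
  R2 -= -1·R1 → [0,0,4]

L=[[1,0,0],[0,1,0],[2,-1,1]] U=[[-4,0,-4],[0,-3,0],[0,0,4]]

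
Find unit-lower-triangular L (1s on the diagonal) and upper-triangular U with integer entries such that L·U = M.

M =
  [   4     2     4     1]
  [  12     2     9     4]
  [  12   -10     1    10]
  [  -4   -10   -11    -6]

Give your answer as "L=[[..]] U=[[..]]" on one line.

L=[[1,0,0,0],[3,1,0,0],[3,4,1,0],[-1,2,-1,1]] U=[[4,2,4,1],[0,-4,-3,1],[0,0,1,3],[0,0,0,-4]]

  R1 -= 3·R0 → [0,-4,-3,1]
  R2 -= 3·R0 → [0,-16,-11,7]
  R3 -= -1·R0 → [0,-8,-7,-5]
  R2 -= 4·R1 → [0,0,1,3]
  R3 -= 2·R1 → [0,0,-1,-7]
  R3 -= -1·R2 → [0,0,0,-4]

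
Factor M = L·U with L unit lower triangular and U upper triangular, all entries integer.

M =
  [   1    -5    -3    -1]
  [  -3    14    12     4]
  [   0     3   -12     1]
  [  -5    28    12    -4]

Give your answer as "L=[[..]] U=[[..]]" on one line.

  r1 -= -3·r0 → [0,-1,3,1]
  r2 -= 0·r0 → [0,3,-12,1]
  r3 -= -5·r0 → [0,3,-3,-9]
  r2 -= -3·r1 → [0,0,-3,4]
  r3 -= -3·r1 → [0,0,6,-6]
  r3 -= -2·r2 → [0,0,0,2]

L=[[1,0,0,0],[-3,1,0,0],[0,-3,1,0],[-5,-3,-2,1]] U=[[1,-5,-3,-1],[0,-1,3,1],[0,0,-3,4],[0,0,0,2]]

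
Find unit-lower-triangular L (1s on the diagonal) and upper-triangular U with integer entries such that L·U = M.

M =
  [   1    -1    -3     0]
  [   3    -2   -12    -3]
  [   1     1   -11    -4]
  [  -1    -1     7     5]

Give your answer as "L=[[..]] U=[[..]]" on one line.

  r1 -= 3·r0 → [0,1,-3,-3]
  r2 -= 1·r0 → [0,2,-8,-4]
  r3 -= -1·r0 → [0,-2,4,5]
  r2 -= 2·r1 → [0,0,-2,2]
  r3 -= -2·r1 → [0,0,-2,-1]
  r3 -= 1·r2 → [0,0,0,-3]

L=[[1,0,0,0],[3,1,0,0],[1,2,1,0],[-1,-2,1,1]] U=[[1,-1,-3,0],[0,1,-3,-3],[0,0,-2,2],[0,0,0,-3]]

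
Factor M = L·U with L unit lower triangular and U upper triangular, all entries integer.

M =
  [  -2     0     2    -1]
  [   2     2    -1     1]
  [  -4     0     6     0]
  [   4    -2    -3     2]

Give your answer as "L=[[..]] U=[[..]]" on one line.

L=[[1,0,0,0],[-1,1,0,0],[2,0,1,0],[-2,-1,1,1]] U=[[-2,0,2,-1],[0,2,1,0],[0,0,2,2],[0,0,0,-2]]

  r1 -= -1·r0 → [0,2,1,0]
  r2 -= 2·r0 → [0,0,2,2]
  r3 -= -2·r0 → [0,-2,1,0]
  r2 -= 0·r1 → [0,0,2,2]
  r3 -= -1·r1 → [0,0,2,0]
  r3 -= 1·r2 → [0,0,0,-2]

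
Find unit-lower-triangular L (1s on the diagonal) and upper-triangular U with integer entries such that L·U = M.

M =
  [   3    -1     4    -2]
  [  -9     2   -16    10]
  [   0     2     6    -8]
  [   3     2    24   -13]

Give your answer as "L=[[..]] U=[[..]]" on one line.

  r1 -= -3·r0 → [0,-1,-4,4]
  r2 -= 0·r0 → [0,2,6,-8]
  r3 -= 1·r0 → [0,3,20,-11]
  r2 -= -2·r1 → [0,0,-2,0]
  r3 -= -3·r1 → [0,0,8,1]
  r3 -= -4·r2 → [0,0,0,1]

L=[[1,0,0,0],[-3,1,0,0],[0,-2,1,0],[1,-3,-4,1]] U=[[3,-1,4,-2],[0,-1,-4,4],[0,0,-2,0],[0,0,0,1]]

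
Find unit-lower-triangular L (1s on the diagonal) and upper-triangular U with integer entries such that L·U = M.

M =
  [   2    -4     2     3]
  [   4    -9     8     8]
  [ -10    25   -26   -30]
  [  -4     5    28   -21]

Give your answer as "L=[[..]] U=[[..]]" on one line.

L=[[1,0,0,0],[2,1,0,0],[-5,-5,1,0],[-2,3,5,1]] U=[[2,-4,2,3],[0,-1,4,2],[0,0,4,-5],[0,0,0,4]]

  row1 -= 2·row0 → [0,-1,4,2]
  row2 -= -5·row0 → [0,5,-16,-15]
  row3 -= -2·row0 → [0,-3,32,-15]
  row2 -= -5·row1 → [0,0,4,-5]
  row3 -= 3·row1 → [0,0,20,-21]
  row3 -= 5·row2 → [0,0,0,4]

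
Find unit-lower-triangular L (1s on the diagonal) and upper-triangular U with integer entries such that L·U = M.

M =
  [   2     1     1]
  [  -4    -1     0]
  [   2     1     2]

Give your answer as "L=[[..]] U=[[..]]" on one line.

L=[[1,0,0],[-2,1,0],[1,0,1]] U=[[2,1,1],[0,1,2],[0,0,1]]

  row1 -= -2·row0 → [0,1,2]
  row2 -= 1·row0 → [0,0,1]
  row2 -= 0·row1 → [0,0,1]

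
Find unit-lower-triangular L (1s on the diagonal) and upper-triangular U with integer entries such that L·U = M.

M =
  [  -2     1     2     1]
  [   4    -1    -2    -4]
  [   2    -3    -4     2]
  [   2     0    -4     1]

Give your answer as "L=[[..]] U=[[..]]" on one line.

  R1 -= -2·R0 → [0,1,2,-2]
  R2 -= -1·R0 → [0,-2,-2,3]
  R3 -= -1·R0 → [0,1,-2,2]
  R2 -= -2·R1 → [0,0,2,-1]
  R3 -= 1·R1 → [0,0,-4,4]
  R3 -= -2·R2 → [0,0,0,2]

L=[[1,0,0,0],[-2,1,0,0],[-1,-2,1,0],[-1,1,-2,1]] U=[[-2,1,2,1],[0,1,2,-2],[0,0,2,-1],[0,0,0,2]]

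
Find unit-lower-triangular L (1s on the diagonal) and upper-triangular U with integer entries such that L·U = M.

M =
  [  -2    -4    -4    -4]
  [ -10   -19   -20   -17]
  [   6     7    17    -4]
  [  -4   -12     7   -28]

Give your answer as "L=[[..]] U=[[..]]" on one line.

  row1 -= 5·row0 → [0,1,0,3]
  row2 -= -3·row0 → [0,-5,5,-16]
  row3 -= 2·row0 → [0,-4,15,-20]
  row2 -= -5·row1 → [0,0,5,-1]
  row3 -= -4·row1 → [0,0,15,-8]
  row3 -= 3·row2 → [0,0,0,-5]

L=[[1,0,0,0],[5,1,0,0],[-3,-5,1,0],[2,-4,3,1]] U=[[-2,-4,-4,-4],[0,1,0,3],[0,0,5,-1],[0,0,0,-5]]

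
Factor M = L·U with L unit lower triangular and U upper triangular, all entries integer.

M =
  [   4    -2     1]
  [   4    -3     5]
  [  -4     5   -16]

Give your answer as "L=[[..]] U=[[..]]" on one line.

  R1 -= 1·R0 → [0,-1,4]
  R2 -= -1·R0 → [0,3,-15]
  R2 -= -3·R1 → [0,0,-3]

L=[[1,0,0],[1,1,0],[-1,-3,1]] U=[[4,-2,1],[0,-1,4],[0,0,-3]]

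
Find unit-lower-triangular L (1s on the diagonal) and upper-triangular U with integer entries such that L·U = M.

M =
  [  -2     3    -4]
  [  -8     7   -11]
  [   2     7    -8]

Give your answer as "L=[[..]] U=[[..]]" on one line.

L=[[1,0,0],[4,1,0],[-1,-2,1]] U=[[-2,3,-4],[0,-5,5],[0,0,-2]]

  R1 -= 4·R0 → [0,-5,5]
  R2 -= -1·R0 → [0,10,-12]
  R2 -= -2·R1 → [0,0,-2]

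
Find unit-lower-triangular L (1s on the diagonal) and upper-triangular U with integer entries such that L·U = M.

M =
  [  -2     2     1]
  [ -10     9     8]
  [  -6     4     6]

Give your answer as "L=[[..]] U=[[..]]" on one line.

L=[[1,0,0],[5,1,0],[3,2,1]] U=[[-2,2,1],[0,-1,3],[0,0,-3]]

  R1 -= 5·R0 → [0,-1,3]
  R2 -= 3·R0 → [0,-2,3]
  R2 -= 2·R1 → [0,0,-3]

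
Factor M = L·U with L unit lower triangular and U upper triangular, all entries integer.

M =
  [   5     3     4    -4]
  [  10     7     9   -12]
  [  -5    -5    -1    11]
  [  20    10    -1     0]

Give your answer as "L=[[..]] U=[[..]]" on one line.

  R1 -= 2·R0 → [0,1,1,-4]
  R2 -= -1·R0 → [0,-2,3,7]
  R3 -= 4·R0 → [0,-2,-17,16]
  R2 -= -2·R1 → [0,0,5,-1]
  R3 -= -2·R1 → [0,0,-15,8]
  R3 -= -3·R2 → [0,0,0,5]

L=[[1,0,0,0],[2,1,0,0],[-1,-2,1,0],[4,-2,-3,1]] U=[[5,3,4,-4],[0,1,1,-4],[0,0,5,-1],[0,0,0,5]]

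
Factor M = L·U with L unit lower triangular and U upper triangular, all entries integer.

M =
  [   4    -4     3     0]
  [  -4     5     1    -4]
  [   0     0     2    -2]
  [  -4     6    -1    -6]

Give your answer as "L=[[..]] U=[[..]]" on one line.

  row1 -= -1·row0 → [0,1,4,-4]
  row2 -= 0·row0 → [0,0,2,-2]
  row3 -= -1·row0 → [0,2,2,-6]
  row2 -= 0·row1 → [0,0,2,-2]
  row3 -= 2·row1 → [0,0,-6,2]
  row3 -= -3·row2 → [0,0,0,-4]

L=[[1,0,0,0],[-1,1,0,0],[0,0,1,0],[-1,2,-3,1]] U=[[4,-4,3,0],[0,1,4,-4],[0,0,2,-2],[0,0,0,-4]]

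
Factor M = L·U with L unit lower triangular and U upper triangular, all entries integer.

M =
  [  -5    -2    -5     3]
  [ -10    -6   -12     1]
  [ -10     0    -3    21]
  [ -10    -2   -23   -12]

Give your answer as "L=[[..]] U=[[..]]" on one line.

L=[[1,0,0,0],[2,1,0,0],[2,-2,1,0],[2,-1,-5,1]] U=[[-5,-2,-5,3],[0,-2,-2,-5],[0,0,3,5],[0,0,0,2]]

  R1 -= 2·R0 → [0,-2,-2,-5]
  R2 -= 2·R0 → [0,4,7,15]
  R3 -= 2·R0 → [0,2,-13,-18]
  R2 -= -2·R1 → [0,0,3,5]
  R3 -= -1·R1 → [0,0,-15,-23]
  R3 -= -5·R2 → [0,0,0,2]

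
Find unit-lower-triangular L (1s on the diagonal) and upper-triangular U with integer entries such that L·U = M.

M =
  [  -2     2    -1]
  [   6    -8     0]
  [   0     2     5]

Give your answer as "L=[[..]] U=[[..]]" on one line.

L=[[1,0,0],[-3,1,0],[0,-1,1]] U=[[-2,2,-1],[0,-2,-3],[0,0,2]]

  row1 -= -3·row0 → [0,-2,-3]
  row2 -= 0·row0 → [0,2,5]
  row2 -= -1·row1 → [0,0,2]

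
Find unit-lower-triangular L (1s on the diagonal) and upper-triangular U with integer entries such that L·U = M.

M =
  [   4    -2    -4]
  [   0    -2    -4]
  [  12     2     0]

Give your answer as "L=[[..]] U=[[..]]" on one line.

  row1 -= 0·row0 → [0,-2,-4]
  row2 -= 3·row0 → [0,8,12]
  row2 -= -4·row1 → [0,0,-4]

L=[[1,0,0],[0,1,0],[3,-4,1]] U=[[4,-2,-4],[0,-2,-4],[0,0,-4]]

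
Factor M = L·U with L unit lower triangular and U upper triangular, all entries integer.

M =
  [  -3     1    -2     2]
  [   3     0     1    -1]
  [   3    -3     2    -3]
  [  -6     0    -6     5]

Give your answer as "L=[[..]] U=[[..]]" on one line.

  R1 -= -1·R0 → [0,1,-1,1]
  R2 -= -1·R0 → [0,-2,0,-1]
  R3 -= 2·R0 → [0,-2,-2,1]
  R2 -= -2·R1 → [0,0,-2,1]
  R3 -= -2·R1 → [0,0,-4,3]
  R3 -= 2·R2 → [0,0,0,1]

L=[[1,0,0,0],[-1,1,0,0],[-1,-2,1,0],[2,-2,2,1]] U=[[-3,1,-2,2],[0,1,-1,1],[0,0,-2,1],[0,0,0,1]]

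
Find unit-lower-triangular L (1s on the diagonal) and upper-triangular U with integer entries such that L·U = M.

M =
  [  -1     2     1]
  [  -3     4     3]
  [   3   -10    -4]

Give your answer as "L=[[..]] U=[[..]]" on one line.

  row1 -= 3·row0 → [0,-2,0]
  row2 -= -3·row0 → [0,-4,-1]
  row2 -= 2·row1 → [0,0,-1]

L=[[1,0,0],[3,1,0],[-3,2,1]] U=[[-1,2,1],[0,-2,0],[0,0,-1]]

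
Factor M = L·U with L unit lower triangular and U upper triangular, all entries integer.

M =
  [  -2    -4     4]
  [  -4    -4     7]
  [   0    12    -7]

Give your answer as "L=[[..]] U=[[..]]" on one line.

L=[[1,0,0],[2,1,0],[0,3,1]] U=[[-2,-4,4],[0,4,-1],[0,0,-4]]

  row1 -= 2·row0 → [0,4,-1]
  row2 -= 0·row0 → [0,12,-7]
  row2 -= 3·row1 → [0,0,-4]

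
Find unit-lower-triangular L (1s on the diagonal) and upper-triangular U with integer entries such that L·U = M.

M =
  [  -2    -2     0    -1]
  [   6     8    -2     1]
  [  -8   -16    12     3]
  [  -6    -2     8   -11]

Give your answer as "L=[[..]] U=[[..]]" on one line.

  R1 -= -3·R0 → [0,2,-2,-2]
  R2 -= 4·R0 → [0,-8,12,7]
  R3 -= 3·R0 → [0,4,8,-8]
  R2 -= -4·R1 → [0,0,4,-1]
  R3 -= 2·R1 → [0,0,12,-4]
  R3 -= 3·R2 → [0,0,0,-1]

L=[[1,0,0,0],[-3,1,0,0],[4,-4,1,0],[3,2,3,1]] U=[[-2,-2,0,-1],[0,2,-2,-2],[0,0,4,-1],[0,0,0,-1]]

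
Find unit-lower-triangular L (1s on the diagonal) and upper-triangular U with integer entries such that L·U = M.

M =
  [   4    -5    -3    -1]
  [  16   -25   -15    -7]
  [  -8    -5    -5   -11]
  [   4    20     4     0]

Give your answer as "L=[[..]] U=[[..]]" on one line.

  R1 -= 4·R0 → [0,-5,-3,-3]
  R2 -= -2·R0 → [0,-15,-11,-13]
  R3 -= 1·R0 → [0,25,7,1]
  R2 -= 3·R1 → [0,0,-2,-4]
  R3 -= -5·R1 → [0,0,-8,-14]
  R3 -= 4·R2 → [0,0,0,2]

L=[[1,0,0,0],[4,1,0,0],[-2,3,1,0],[1,-5,4,1]] U=[[4,-5,-3,-1],[0,-5,-3,-3],[0,0,-2,-4],[0,0,0,2]]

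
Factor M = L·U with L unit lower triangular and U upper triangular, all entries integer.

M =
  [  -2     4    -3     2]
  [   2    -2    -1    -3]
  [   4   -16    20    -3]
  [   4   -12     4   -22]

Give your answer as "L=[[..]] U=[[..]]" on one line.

  row1 -= -1·row0 → [0,2,-4,-1]
  row2 -= -2·row0 → [0,-8,14,1]
  row3 -= -2·row0 → [0,-4,-2,-18]
  row2 -= -4·row1 → [0,0,-2,-3]
  row3 -= -2·row1 → [0,0,-10,-20]
  row3 -= 5·row2 → [0,0,0,-5]

L=[[1,0,0,0],[-1,1,0,0],[-2,-4,1,0],[-2,-2,5,1]] U=[[-2,4,-3,2],[0,2,-4,-1],[0,0,-2,-3],[0,0,0,-5]]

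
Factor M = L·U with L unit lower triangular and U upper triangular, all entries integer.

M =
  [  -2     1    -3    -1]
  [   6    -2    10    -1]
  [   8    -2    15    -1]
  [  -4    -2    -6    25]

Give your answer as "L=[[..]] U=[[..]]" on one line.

  R1 -= -3·R0 → [0,1,1,-4]
  R2 -= -4·R0 → [0,2,3,-5]
  R3 -= 2·R0 → [0,-4,0,27]
  R2 -= 2·R1 → [0,0,1,3]
  R3 -= -4·R1 → [0,0,4,11]
  R3 -= 4·R2 → [0,0,0,-1]

L=[[1,0,0,0],[-3,1,0,0],[-4,2,1,0],[2,-4,4,1]] U=[[-2,1,-3,-1],[0,1,1,-4],[0,0,1,3],[0,0,0,-1]]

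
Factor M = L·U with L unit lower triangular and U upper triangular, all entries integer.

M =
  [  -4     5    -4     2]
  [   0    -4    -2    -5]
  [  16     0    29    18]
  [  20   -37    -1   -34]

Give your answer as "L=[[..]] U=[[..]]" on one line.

  r1 -= 0·r0 → [0,-4,-2,-5]
  r2 -= -4·r0 → [0,20,13,26]
  r3 -= -5·r0 → [0,-12,-21,-24]
  r2 -= -5·r1 → [0,0,3,1]
  r3 -= 3·r1 → [0,0,-15,-9]
  r3 -= -5·r2 → [0,0,0,-4]

L=[[1,0,0,0],[0,1,0,0],[-4,-5,1,0],[-5,3,-5,1]] U=[[-4,5,-4,2],[0,-4,-2,-5],[0,0,3,1],[0,0,0,-4]]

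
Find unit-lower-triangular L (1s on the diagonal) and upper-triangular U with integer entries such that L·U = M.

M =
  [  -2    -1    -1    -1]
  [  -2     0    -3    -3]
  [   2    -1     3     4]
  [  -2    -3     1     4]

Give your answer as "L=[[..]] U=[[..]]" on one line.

  r1 -= 1·r0 → [0,1,-2,-2]
  r2 -= -1·r0 → [0,-2,2,3]
  r3 -= 1·r0 → [0,-2,2,5]
  r2 -= -2·r1 → [0,0,-2,-1]
  r3 -= -2·r1 → [0,0,-2,1]
  r3 -= 1·r2 → [0,0,0,2]

L=[[1,0,0,0],[1,1,0,0],[-1,-2,1,0],[1,-2,1,1]] U=[[-2,-1,-1,-1],[0,1,-2,-2],[0,0,-2,-1],[0,0,0,2]]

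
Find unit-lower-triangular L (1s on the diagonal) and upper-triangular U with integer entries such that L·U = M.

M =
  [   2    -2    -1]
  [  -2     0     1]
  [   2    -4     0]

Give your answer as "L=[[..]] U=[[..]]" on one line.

L=[[1,0,0],[-1,1,0],[1,1,1]] U=[[2,-2,-1],[0,-2,0],[0,0,1]]

  r1 -= -1·r0 → [0,-2,0]
  r2 -= 1·r0 → [0,-2,1]
  r2 -= 1·r1 → [0,0,1]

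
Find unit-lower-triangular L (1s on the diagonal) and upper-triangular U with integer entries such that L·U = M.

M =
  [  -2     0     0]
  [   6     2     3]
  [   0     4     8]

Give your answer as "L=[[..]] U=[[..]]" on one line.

  r1 -= -3·r0 → [0,2,3]
  r2 -= 0·r0 → [0,4,8]
  r2 -= 2·r1 → [0,0,2]

L=[[1,0,0],[-3,1,0],[0,2,1]] U=[[-2,0,0],[0,2,3],[0,0,2]]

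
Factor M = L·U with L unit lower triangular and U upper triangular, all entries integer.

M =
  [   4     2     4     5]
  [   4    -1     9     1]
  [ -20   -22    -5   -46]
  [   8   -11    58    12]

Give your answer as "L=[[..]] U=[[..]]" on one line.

L=[[1,0,0,0],[1,1,0,0],[-5,4,1,0],[2,5,-5,1]] U=[[4,2,4,5],[0,-3,5,-4],[0,0,-5,-5],[0,0,0,-3]]

  R1 -= 1·R0 → [0,-3,5,-4]
  R2 -= -5·R0 → [0,-12,15,-21]
  R3 -= 2·R0 → [0,-15,50,2]
  R2 -= 4·R1 → [0,0,-5,-5]
  R3 -= 5·R1 → [0,0,25,22]
  R3 -= -5·R2 → [0,0,0,-3]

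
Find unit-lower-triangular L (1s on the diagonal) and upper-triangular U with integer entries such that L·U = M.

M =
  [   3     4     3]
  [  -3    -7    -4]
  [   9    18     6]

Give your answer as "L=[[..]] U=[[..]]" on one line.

  row1 -= -1·row0 → [0,-3,-1]
  row2 -= 3·row0 → [0,6,-3]
  row2 -= -2·row1 → [0,0,-5]

L=[[1,0,0],[-1,1,0],[3,-2,1]] U=[[3,4,3],[0,-3,-1],[0,0,-5]]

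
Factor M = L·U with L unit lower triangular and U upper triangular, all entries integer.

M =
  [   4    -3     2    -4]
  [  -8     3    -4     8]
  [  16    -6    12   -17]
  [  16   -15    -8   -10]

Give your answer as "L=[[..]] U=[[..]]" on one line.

  row1 -= -2·row0 → [0,-3,0,0]
  row2 -= 4·row0 → [0,6,4,-1]
  row3 -= 4·row0 → [0,-3,-16,6]
  row2 -= -2·row1 → [0,0,4,-1]
  row3 -= 1·row1 → [0,0,-16,6]
  row3 -= -4·row2 → [0,0,0,2]

L=[[1,0,0,0],[-2,1,0,0],[4,-2,1,0],[4,1,-4,1]] U=[[4,-3,2,-4],[0,-3,0,0],[0,0,4,-1],[0,0,0,2]]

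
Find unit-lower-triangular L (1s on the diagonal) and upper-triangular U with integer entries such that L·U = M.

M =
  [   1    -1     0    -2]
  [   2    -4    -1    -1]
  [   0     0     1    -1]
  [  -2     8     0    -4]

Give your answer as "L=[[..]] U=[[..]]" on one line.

L=[[1,0,0,0],[2,1,0,0],[0,0,1,0],[-2,-3,-3,1]] U=[[1,-1,0,-2],[0,-2,-1,3],[0,0,1,-1],[0,0,0,-2]]

  row1 -= 2·row0 → [0,-2,-1,3]
  row2 -= 0·row0 → [0,0,1,-1]
  row3 -= -2·row0 → [0,6,0,-8]
  row2 -= 0·row1 → [0,0,1,-1]
  row3 -= -3·row1 → [0,0,-3,1]
  row3 -= -3·row2 → [0,0,0,-2]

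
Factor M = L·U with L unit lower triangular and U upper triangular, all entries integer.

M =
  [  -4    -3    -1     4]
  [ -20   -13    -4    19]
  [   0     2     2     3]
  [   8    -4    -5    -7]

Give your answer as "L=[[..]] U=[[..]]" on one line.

L=[[1,0,0,0],[5,1,0,0],[0,1,1,0],[-2,-5,-2,1]] U=[[-4,-3,-1,4],[0,2,1,-1],[0,0,1,4],[0,0,0,4]]

  r1 -= 5·r0 → [0,2,1,-1]
  r2 -= 0·r0 → [0,2,2,3]
  r3 -= -2·r0 → [0,-10,-7,1]
  r2 -= 1·r1 → [0,0,1,4]
  r3 -= -5·r1 → [0,0,-2,-4]
  r3 -= -2·r2 → [0,0,0,4]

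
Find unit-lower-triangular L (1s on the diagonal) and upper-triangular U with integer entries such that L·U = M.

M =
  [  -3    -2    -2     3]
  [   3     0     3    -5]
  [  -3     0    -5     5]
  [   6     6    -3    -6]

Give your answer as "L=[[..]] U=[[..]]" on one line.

  R1 -= -1·R0 → [0,-2,1,-2]
  R2 -= 1·R0 → [0,2,-3,2]
  R3 -= -2·R0 → [0,2,-7,0]
  R2 -= -1·R1 → [0,0,-2,0]
  R3 -= -1·R1 → [0,0,-6,-2]
  R3 -= 3·R2 → [0,0,0,-2]

L=[[1,0,0,0],[-1,1,0,0],[1,-1,1,0],[-2,-1,3,1]] U=[[-3,-2,-2,3],[0,-2,1,-2],[0,0,-2,0],[0,0,0,-2]]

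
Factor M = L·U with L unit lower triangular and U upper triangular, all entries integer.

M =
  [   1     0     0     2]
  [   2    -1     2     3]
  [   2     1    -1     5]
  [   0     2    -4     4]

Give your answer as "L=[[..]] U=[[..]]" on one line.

  row1 -= 2·row0 → [0,-1,2,-1]
  row2 -= 2·row0 → [0,1,-1,1]
  row3 -= 0·row0 → [0,2,-4,4]
  row2 -= -1·row1 → [0,0,1,0]
  row3 -= -2·row1 → [0,0,0,2]
  row3 -= 0·row2 → [0,0,0,2]

L=[[1,0,0,0],[2,1,0,0],[2,-1,1,0],[0,-2,0,1]] U=[[1,0,0,2],[0,-1,2,-1],[0,0,1,0],[0,0,0,2]]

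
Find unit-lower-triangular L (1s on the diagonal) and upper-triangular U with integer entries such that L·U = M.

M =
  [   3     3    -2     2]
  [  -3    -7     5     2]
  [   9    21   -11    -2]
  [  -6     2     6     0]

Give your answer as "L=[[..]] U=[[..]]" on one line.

  R1 -= -1·R0 → [0,-4,3,4]
  R2 -= 3·R0 → [0,12,-5,-8]
  R3 -= -2·R0 → [0,8,2,4]
  R2 -= -3·R1 → [0,0,4,4]
  R3 -= -2·R1 → [0,0,8,12]
  R3 -= 2·R2 → [0,0,0,4]

L=[[1,0,0,0],[-1,1,0,0],[3,-3,1,0],[-2,-2,2,1]] U=[[3,3,-2,2],[0,-4,3,4],[0,0,4,4],[0,0,0,4]]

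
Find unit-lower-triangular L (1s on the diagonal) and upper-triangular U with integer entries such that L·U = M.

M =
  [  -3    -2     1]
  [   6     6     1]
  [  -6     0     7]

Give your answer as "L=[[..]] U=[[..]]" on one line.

  r1 -= -2·r0 → [0,2,3]
  r2 -= 2·r0 → [0,4,5]
  r2 -= 2·r1 → [0,0,-1]

L=[[1,0,0],[-2,1,0],[2,2,1]] U=[[-3,-2,1],[0,2,3],[0,0,-1]]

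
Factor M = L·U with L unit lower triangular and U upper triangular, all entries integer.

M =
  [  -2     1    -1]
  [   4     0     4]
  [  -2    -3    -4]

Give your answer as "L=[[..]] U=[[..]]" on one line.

L=[[1,0,0],[-2,1,0],[1,-2,1]] U=[[-2,1,-1],[0,2,2],[0,0,1]]

  R1 -= -2·R0 → [0,2,2]
  R2 -= 1·R0 → [0,-4,-3]
  R2 -= -2·R1 → [0,0,1]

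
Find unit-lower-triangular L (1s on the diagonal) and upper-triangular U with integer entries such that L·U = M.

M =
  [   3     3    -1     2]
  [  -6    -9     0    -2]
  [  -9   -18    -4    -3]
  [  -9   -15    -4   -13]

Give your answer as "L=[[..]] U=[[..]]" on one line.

  R1 -= -2·R0 → [0,-3,-2,2]
  R2 -= -3·R0 → [0,-9,-7,3]
  R3 -= -3·R0 → [0,-6,-7,-7]
  R2 -= 3·R1 → [0,0,-1,-3]
  R3 -= 2·R1 → [0,0,-3,-11]
  R3 -= 3·R2 → [0,0,0,-2]

L=[[1,0,0,0],[-2,1,0,0],[-3,3,1,0],[-3,2,3,1]] U=[[3,3,-1,2],[0,-3,-2,2],[0,0,-1,-3],[0,0,0,-2]]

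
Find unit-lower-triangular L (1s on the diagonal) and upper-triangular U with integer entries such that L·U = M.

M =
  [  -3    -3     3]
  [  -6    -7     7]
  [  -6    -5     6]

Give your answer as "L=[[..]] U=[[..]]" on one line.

L=[[1,0,0],[2,1,0],[2,-1,1]] U=[[-3,-3,3],[0,-1,1],[0,0,1]]

  r1 -= 2·r0 → [0,-1,1]
  r2 -= 2·r0 → [0,1,0]
  r2 -= -1·r1 → [0,0,1]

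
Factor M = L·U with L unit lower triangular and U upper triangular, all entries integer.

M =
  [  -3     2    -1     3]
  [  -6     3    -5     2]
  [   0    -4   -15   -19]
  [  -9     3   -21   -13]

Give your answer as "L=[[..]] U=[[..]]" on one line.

L=[[1,0,0,0],[2,1,0,0],[0,4,1,0],[3,3,3,1]] U=[[-3,2,-1,3],[0,-1,-3,-4],[0,0,-3,-3],[0,0,0,-1]]

  r1 -= 2·r0 → [0,-1,-3,-4]
  r2 -= 0·r0 → [0,-4,-15,-19]
  r3 -= 3·r0 → [0,-3,-18,-22]
  r2 -= 4·r1 → [0,0,-3,-3]
  r3 -= 3·r1 → [0,0,-9,-10]
  r3 -= 3·r2 → [0,0,0,-1]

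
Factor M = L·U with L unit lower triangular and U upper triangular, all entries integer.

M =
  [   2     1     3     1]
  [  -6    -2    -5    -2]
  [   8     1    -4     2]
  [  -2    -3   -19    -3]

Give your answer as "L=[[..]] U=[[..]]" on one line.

L=[[1,0,0,0],[-3,1,0,0],[4,-3,1,0],[-1,-2,2,1]] U=[[2,1,3,1],[0,1,4,1],[0,0,-4,1],[0,0,0,-2]]

  R1 -= -3·R0 → [0,1,4,1]
  R2 -= 4·R0 → [0,-3,-16,-2]
  R3 -= -1·R0 → [0,-2,-16,-2]
  R2 -= -3·R1 → [0,0,-4,1]
  R3 -= -2·R1 → [0,0,-8,0]
  R3 -= 2·R2 → [0,0,0,-2]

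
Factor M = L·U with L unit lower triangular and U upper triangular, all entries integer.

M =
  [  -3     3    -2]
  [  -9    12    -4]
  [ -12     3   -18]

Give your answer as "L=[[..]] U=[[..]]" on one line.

L=[[1,0,0],[3,1,0],[4,-3,1]] U=[[-3,3,-2],[0,3,2],[0,0,-4]]

  row1 -= 3·row0 → [0,3,2]
  row2 -= 4·row0 → [0,-9,-10]
  row2 -= -3·row1 → [0,0,-4]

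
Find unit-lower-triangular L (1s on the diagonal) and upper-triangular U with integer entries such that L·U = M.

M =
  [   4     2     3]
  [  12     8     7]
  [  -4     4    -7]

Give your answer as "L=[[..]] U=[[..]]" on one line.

L=[[1,0,0],[3,1,0],[-1,3,1]] U=[[4,2,3],[0,2,-2],[0,0,2]]

  R1 -= 3·R0 → [0,2,-2]
  R2 -= -1·R0 → [0,6,-4]
  R2 -= 3·R1 → [0,0,2]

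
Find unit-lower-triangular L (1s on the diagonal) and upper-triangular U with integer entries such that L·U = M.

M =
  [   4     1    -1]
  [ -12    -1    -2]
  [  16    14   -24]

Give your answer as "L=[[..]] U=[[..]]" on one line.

L=[[1,0,0],[-3,1,0],[4,5,1]] U=[[4,1,-1],[0,2,-5],[0,0,5]]

  r1 -= -3·r0 → [0,2,-5]
  r2 -= 4·r0 → [0,10,-20]
  r2 -= 5·r1 → [0,0,5]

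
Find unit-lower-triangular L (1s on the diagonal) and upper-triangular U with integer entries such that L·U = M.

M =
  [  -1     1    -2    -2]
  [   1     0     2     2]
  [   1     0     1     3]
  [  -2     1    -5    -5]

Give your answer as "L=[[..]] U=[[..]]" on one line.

L=[[1,0,0,0],[-1,1,0,0],[-1,1,1,0],[2,-1,1,1]] U=[[-1,1,-2,-2],[0,1,0,0],[0,0,-1,1],[0,0,0,-2]]

  r1 -= -1·r0 → [0,1,0,0]
  r2 -= -1·r0 → [0,1,-1,1]
  r3 -= 2·r0 → [0,-1,-1,-1]
  r2 -= 1·r1 → [0,0,-1,1]
  r3 -= -1·r1 → [0,0,-1,-1]
  r3 -= 1·r2 → [0,0,0,-2]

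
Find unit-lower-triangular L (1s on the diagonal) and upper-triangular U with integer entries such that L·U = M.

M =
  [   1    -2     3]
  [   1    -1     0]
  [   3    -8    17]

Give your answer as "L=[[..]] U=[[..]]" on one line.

  row1 -= 1·row0 → [0,1,-3]
  row2 -= 3·row0 → [0,-2,8]
  row2 -= -2·row1 → [0,0,2]

L=[[1,0,0],[1,1,0],[3,-2,1]] U=[[1,-2,3],[0,1,-3],[0,0,2]]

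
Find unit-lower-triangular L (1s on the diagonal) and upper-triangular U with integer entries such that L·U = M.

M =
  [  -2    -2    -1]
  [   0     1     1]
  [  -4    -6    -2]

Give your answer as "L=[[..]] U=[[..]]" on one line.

  r1 -= 0·r0 → [0,1,1]
  r2 -= 2·r0 → [0,-2,0]
  r2 -= -2·r1 → [0,0,2]

L=[[1,0,0],[0,1,0],[2,-2,1]] U=[[-2,-2,-1],[0,1,1],[0,0,2]]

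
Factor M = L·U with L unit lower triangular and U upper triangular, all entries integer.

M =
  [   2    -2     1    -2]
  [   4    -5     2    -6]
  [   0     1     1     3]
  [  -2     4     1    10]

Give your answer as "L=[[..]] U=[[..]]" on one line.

L=[[1,0,0,0],[2,1,0,0],[0,-1,1,0],[-1,-2,2,1]] U=[[2,-2,1,-2],[0,-1,0,-2],[0,0,1,1],[0,0,0,2]]

  r1 -= 2·r0 → [0,-1,0,-2]
  r2 -= 0·r0 → [0,1,1,3]
  r3 -= -1·r0 → [0,2,2,8]
  r2 -= -1·r1 → [0,0,1,1]
  r3 -= -2·r1 → [0,0,2,4]
  r3 -= 2·r2 → [0,0,0,2]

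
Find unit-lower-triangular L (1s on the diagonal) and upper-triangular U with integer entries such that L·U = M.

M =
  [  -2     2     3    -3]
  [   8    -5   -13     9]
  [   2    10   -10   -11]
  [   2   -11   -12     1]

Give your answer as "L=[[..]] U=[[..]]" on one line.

  R1 -= -4·R0 → [0,3,-1,-3]
  R2 -= -1·R0 → [0,12,-7,-14]
  R3 -= -1·R0 → [0,-9,-9,-2]
  R2 -= 4·R1 → [0,0,-3,-2]
  R3 -= -3·R1 → [0,0,-12,-11]
  R3 -= 4·R2 → [0,0,0,-3]

L=[[1,0,0,0],[-4,1,0,0],[-1,4,1,0],[-1,-3,4,1]] U=[[-2,2,3,-3],[0,3,-1,-3],[0,0,-3,-2],[0,0,0,-3]]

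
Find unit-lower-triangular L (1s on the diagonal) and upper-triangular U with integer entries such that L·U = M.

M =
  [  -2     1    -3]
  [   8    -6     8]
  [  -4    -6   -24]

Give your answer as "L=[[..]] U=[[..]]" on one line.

L=[[1,0,0],[-4,1,0],[2,4,1]] U=[[-2,1,-3],[0,-2,-4],[0,0,-2]]

  row1 -= -4·row0 → [0,-2,-4]
  row2 -= 2·row0 → [0,-8,-18]
  row2 -= 4·row1 → [0,0,-2]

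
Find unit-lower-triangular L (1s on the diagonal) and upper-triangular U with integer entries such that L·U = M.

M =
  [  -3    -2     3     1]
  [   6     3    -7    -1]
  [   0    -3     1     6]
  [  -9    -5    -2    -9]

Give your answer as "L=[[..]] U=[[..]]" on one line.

  R1 -= -2·R0 → [0,-1,-1,1]
  R2 -= 0·R0 → [0,-3,1,6]
  R3 -= 3·R0 → [0,1,-11,-12]
  R2 -= 3·R1 → [0,0,4,3]
  R3 -= -1·R1 → [0,0,-12,-11]
  R3 -= -3·R2 → [0,0,0,-2]

L=[[1,0,0,0],[-2,1,0,0],[0,3,1,0],[3,-1,-3,1]] U=[[-3,-2,3,1],[0,-1,-1,1],[0,0,4,3],[0,0,0,-2]]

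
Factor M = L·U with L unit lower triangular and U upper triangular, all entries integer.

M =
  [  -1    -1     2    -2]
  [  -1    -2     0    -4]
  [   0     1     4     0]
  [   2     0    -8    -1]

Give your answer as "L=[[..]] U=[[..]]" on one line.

  r1 -= 1·r0 → [0,-1,-2,-2]
  r2 -= 0·r0 → [0,1,4,0]
  r3 -= -2·r0 → [0,-2,-4,-5]
  r2 -= -1·r1 → [0,0,2,-2]
  r3 -= 2·r1 → [0,0,0,-1]
  r3 -= 0·r2 → [0,0,0,-1]

L=[[1,0,0,0],[1,1,0,0],[0,-1,1,0],[-2,2,0,1]] U=[[-1,-1,2,-2],[0,-1,-2,-2],[0,0,2,-2],[0,0,0,-1]]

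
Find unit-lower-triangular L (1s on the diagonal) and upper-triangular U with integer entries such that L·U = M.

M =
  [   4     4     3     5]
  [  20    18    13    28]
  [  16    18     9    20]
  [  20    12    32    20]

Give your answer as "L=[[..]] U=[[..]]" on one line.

L=[[1,0,0,0],[5,1,0,0],[4,-1,1,0],[5,4,-5,1]] U=[[4,4,3,5],[0,-2,-2,3],[0,0,-5,3],[0,0,0,-2]]

  r1 -= 5·r0 → [0,-2,-2,3]
  r2 -= 4·r0 → [0,2,-3,0]
  r3 -= 5·r0 → [0,-8,17,-5]
  r2 -= -1·r1 → [0,0,-5,3]
  r3 -= 4·r1 → [0,0,25,-17]
  r3 -= -5·r2 → [0,0,0,-2]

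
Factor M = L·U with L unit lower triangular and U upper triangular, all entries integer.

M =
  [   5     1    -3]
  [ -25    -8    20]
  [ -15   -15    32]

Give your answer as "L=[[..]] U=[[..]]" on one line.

L=[[1,0,0],[-5,1,0],[-3,4,1]] U=[[5,1,-3],[0,-3,5],[0,0,3]]

  row1 -= -5·row0 → [0,-3,5]
  row2 -= -3·row0 → [0,-12,23]
  row2 -= 4·row1 → [0,0,3]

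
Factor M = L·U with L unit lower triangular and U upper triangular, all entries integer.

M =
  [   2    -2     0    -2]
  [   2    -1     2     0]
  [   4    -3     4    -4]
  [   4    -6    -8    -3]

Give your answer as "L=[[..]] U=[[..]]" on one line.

L=[[1,0,0,0],[1,1,0,0],[2,1,1,0],[2,-2,-2,1]] U=[[2,-2,0,-2],[0,1,2,2],[0,0,2,-2],[0,0,0,1]]

  R1 -= 1·R0 → [0,1,2,2]
  R2 -= 2·R0 → [0,1,4,0]
  R3 -= 2·R0 → [0,-2,-8,1]
  R2 -= 1·R1 → [0,0,2,-2]
  R3 -= -2·R1 → [0,0,-4,5]
  R3 -= -2·R2 → [0,0,0,1]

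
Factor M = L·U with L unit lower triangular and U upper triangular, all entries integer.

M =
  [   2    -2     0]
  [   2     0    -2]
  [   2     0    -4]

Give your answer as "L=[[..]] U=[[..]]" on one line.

  r1 -= 1·r0 → [0,2,-2]
  r2 -= 1·r0 → [0,2,-4]
  r2 -= 1·r1 → [0,0,-2]

L=[[1,0,0],[1,1,0],[1,1,1]] U=[[2,-2,0],[0,2,-2],[0,0,-2]]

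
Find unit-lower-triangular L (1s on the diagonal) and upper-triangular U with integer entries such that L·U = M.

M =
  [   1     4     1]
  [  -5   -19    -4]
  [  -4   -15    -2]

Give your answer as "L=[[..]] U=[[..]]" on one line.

L=[[1,0,0],[-5,1,0],[-4,1,1]] U=[[1,4,1],[0,1,1],[0,0,1]]

  R1 -= -5·R0 → [0,1,1]
  R2 -= -4·R0 → [0,1,2]
  R2 -= 1·R1 → [0,0,1]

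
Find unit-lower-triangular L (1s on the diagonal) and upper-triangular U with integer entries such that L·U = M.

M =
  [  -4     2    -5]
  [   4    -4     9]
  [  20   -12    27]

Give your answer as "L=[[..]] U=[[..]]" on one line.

  row1 -= -1·row0 → [0,-2,4]
  row2 -= -5·row0 → [0,-2,2]
  row2 -= 1·row1 → [0,0,-2]

L=[[1,0,0],[-1,1,0],[-5,1,1]] U=[[-4,2,-5],[0,-2,4],[0,0,-2]]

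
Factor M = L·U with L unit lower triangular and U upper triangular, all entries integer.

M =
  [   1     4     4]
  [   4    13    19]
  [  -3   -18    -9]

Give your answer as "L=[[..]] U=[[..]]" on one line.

L=[[1,0,0],[4,1,0],[-3,2,1]] U=[[1,4,4],[0,-3,3],[0,0,-3]]

  row1 -= 4·row0 → [0,-3,3]
  row2 -= -3·row0 → [0,-6,3]
  row2 -= 2·row1 → [0,0,-3]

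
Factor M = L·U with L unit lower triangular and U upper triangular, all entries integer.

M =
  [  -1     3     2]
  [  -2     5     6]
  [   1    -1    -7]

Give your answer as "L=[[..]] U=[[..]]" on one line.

L=[[1,0,0],[2,1,0],[-1,-2,1]] U=[[-1,3,2],[0,-1,2],[0,0,-1]]

  row1 -= 2·row0 → [0,-1,2]
  row2 -= -1·row0 → [0,2,-5]
  row2 -= -2·row1 → [0,0,-1]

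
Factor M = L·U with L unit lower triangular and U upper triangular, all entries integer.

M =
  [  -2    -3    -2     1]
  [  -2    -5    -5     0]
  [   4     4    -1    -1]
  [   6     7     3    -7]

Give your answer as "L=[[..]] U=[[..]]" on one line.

L=[[1,0,0,0],[1,1,0,0],[-2,1,1,0],[-3,1,0,1]] U=[[-2,-3,-2,1],[0,-2,-3,-1],[0,0,-2,2],[0,0,0,-3]]

  r1 -= 1·r0 → [0,-2,-3,-1]
  r2 -= -2·r0 → [0,-2,-5,1]
  r3 -= -3·r0 → [0,-2,-3,-4]
  r2 -= 1·r1 → [0,0,-2,2]
  r3 -= 1·r1 → [0,0,0,-3]
  r3 -= 0·r2 → [0,0,0,-3]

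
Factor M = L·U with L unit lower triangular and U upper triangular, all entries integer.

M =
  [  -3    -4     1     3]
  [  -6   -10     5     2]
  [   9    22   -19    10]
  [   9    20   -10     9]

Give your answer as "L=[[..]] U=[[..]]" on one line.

  r1 -= 2·r0 → [0,-2,3,-4]
  r2 -= -3·r0 → [0,10,-16,19]
  r3 -= -3·r0 → [0,8,-7,18]
  r2 -= -5·r1 → [0,0,-1,-1]
  r3 -= -4·r1 → [0,0,5,2]
  r3 -= -5·r2 → [0,0,0,-3]

L=[[1,0,0,0],[2,1,0,0],[-3,-5,1,0],[-3,-4,-5,1]] U=[[-3,-4,1,3],[0,-2,3,-4],[0,0,-1,-1],[0,0,0,-3]]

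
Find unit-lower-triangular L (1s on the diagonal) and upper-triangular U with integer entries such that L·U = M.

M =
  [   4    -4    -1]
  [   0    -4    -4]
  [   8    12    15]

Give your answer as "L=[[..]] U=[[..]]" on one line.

L=[[1,0,0],[0,1,0],[2,-5,1]] U=[[4,-4,-1],[0,-4,-4],[0,0,-3]]

  r1 -= 0·r0 → [0,-4,-4]
  r2 -= 2·r0 → [0,20,17]
  r2 -= -5·r1 → [0,0,-3]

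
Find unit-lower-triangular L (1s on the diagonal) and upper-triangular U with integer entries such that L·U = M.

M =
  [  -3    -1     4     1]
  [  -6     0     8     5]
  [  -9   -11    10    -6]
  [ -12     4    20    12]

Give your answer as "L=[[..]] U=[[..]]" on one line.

  R1 -= 2·R0 → [0,2,0,3]
  R2 -= 3·R0 → [0,-8,-2,-9]
  R3 -= 4·R0 → [0,8,4,8]
  R2 -= -4·R1 → [0,0,-2,3]
  R3 -= 4·R1 → [0,0,4,-4]
  R3 -= -2·R2 → [0,0,0,2]

L=[[1,0,0,0],[2,1,0,0],[3,-4,1,0],[4,4,-2,1]] U=[[-3,-1,4,1],[0,2,0,3],[0,0,-2,3],[0,0,0,2]]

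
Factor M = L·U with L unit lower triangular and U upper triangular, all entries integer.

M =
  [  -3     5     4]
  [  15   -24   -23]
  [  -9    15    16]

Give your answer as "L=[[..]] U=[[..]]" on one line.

L=[[1,0,0],[-5,1,0],[3,0,1]] U=[[-3,5,4],[0,1,-3],[0,0,4]]

  r1 -= -5·r0 → [0,1,-3]
  r2 -= 3·r0 → [0,0,4]
  r2 -= 0·r1 → [0,0,4]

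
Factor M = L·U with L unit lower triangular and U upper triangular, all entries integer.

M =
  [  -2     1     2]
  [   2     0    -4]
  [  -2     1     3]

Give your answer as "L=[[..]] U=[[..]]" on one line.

L=[[1,0,0],[-1,1,0],[1,0,1]] U=[[-2,1,2],[0,1,-2],[0,0,1]]

  row1 -= -1·row0 → [0,1,-2]
  row2 -= 1·row0 → [0,0,1]
  row2 -= 0·row1 → [0,0,1]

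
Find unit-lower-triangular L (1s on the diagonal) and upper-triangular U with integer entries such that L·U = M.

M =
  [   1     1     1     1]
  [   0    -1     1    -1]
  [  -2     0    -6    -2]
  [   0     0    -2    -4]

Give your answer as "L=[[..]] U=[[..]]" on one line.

L=[[1,0,0,0],[0,1,0,0],[-2,-2,1,0],[0,0,1,1]] U=[[1,1,1,1],[0,-1,1,-1],[0,0,-2,-2],[0,0,0,-2]]

  row1 -= 0·row0 → [0,-1,1,-1]
  row2 -= -2·row0 → [0,2,-4,0]
  row3 -= 0·row0 → [0,0,-2,-4]
  row2 -= -2·row1 → [0,0,-2,-2]
  row3 -= 0·row1 → [0,0,-2,-4]
  row3 -= 1·row2 → [0,0,0,-2]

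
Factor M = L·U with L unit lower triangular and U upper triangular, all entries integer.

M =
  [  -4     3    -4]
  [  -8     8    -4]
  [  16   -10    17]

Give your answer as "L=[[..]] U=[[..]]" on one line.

  row1 -= 2·row0 → [0,2,4]
  row2 -= -4·row0 → [0,2,1]
  row2 -= 1·row1 → [0,0,-3]

L=[[1,0,0],[2,1,0],[-4,1,1]] U=[[-4,3,-4],[0,2,4],[0,0,-3]]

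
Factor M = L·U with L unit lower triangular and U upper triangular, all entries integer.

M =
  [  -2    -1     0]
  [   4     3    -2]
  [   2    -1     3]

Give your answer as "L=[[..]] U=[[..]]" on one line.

  r1 -= -2·r0 → [0,1,-2]
  r2 -= -1·r0 → [0,-2,3]
  r2 -= -2·r1 → [0,0,-1]

L=[[1,0,0],[-2,1,0],[-1,-2,1]] U=[[-2,-1,0],[0,1,-2],[0,0,-1]]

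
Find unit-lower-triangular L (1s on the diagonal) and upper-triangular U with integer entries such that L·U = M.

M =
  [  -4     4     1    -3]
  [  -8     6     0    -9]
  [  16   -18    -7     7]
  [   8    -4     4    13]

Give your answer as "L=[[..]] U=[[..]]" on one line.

  row1 -= 2·row0 → [0,-2,-2,-3]
  row2 -= -4·row0 → [0,-2,-3,-5]
  row3 -= -2·row0 → [0,4,6,7]
  row2 -= 1·row1 → [0,0,-1,-2]
  row3 -= -2·row1 → [0,0,2,1]
  row3 -= -2·row2 → [0,0,0,-3]

L=[[1,0,0,0],[2,1,0,0],[-4,1,1,0],[-2,-2,-2,1]] U=[[-4,4,1,-3],[0,-2,-2,-3],[0,0,-1,-2],[0,0,0,-3]]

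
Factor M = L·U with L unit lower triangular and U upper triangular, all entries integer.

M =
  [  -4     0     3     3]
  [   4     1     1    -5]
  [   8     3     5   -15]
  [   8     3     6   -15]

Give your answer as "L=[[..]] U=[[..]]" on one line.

  R1 -= -1·R0 → [0,1,4,-2]
  R2 -= -2·R0 → [0,3,11,-9]
  R3 -= -2·R0 → [0,3,12,-9]
  R2 -= 3·R1 → [0,0,-1,-3]
  R3 -= 3·R1 → [0,0,0,-3]
  R3 -= 0·R2 → [0,0,0,-3]

L=[[1,0,0,0],[-1,1,0,0],[-2,3,1,0],[-2,3,0,1]] U=[[-4,0,3,3],[0,1,4,-2],[0,0,-1,-3],[0,0,0,-3]]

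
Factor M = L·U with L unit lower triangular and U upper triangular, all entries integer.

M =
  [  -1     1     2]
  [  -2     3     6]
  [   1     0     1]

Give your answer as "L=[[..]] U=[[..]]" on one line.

  R1 -= 2·R0 → [0,1,2]
  R2 -= -1·R0 → [0,1,3]
  R2 -= 1·R1 → [0,0,1]

L=[[1,0,0],[2,1,0],[-1,1,1]] U=[[-1,1,2],[0,1,2],[0,0,1]]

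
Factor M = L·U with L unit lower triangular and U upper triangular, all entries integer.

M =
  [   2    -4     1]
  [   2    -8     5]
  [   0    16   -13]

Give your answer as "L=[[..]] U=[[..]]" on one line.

  row1 -= 1·row0 → [0,-4,4]
  row2 -= 0·row0 → [0,16,-13]
  row2 -= -4·row1 → [0,0,3]

L=[[1,0,0],[1,1,0],[0,-4,1]] U=[[2,-4,1],[0,-4,4],[0,0,3]]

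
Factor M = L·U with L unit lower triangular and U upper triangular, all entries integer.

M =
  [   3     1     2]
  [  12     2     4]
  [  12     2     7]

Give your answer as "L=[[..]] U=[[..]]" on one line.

  R1 -= 4·R0 → [0,-2,-4]
  R2 -= 4·R0 → [0,-2,-1]
  R2 -= 1·R1 → [0,0,3]

L=[[1,0,0],[4,1,0],[4,1,1]] U=[[3,1,2],[0,-2,-4],[0,0,3]]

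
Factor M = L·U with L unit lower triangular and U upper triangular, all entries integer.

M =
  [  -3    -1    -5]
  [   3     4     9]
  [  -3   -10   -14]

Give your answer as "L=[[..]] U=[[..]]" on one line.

L=[[1,0,0],[-1,1,0],[1,-3,1]] U=[[-3,-1,-5],[0,3,4],[0,0,3]]

  R1 -= -1·R0 → [0,3,4]
  R2 -= 1·R0 → [0,-9,-9]
  R2 -= -3·R1 → [0,0,3]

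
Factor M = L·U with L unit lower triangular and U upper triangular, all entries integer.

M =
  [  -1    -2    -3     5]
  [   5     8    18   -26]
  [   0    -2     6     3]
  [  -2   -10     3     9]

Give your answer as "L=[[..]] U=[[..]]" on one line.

  row1 -= -5·row0 → [0,-2,3,-1]
  row2 -= 0·row0 → [0,-2,6,3]
  row3 -= 2·row0 → [0,-6,9,-1]
  row2 -= 1·row1 → [0,0,3,4]
  row3 -= 3·row1 → [0,0,0,2]
  row3 -= 0·row2 → [0,0,0,2]

L=[[1,0,0,0],[-5,1,0,0],[0,1,1,0],[2,3,0,1]] U=[[-1,-2,-3,5],[0,-2,3,-1],[0,0,3,4],[0,0,0,2]]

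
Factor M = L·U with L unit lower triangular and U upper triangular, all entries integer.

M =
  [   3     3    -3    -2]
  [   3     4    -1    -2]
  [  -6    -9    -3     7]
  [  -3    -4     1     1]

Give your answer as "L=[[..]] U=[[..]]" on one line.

  row1 -= 1·row0 → [0,1,2,0]
  row2 -= -2·row0 → [0,-3,-9,3]
  row3 -= -1·row0 → [0,-1,-2,-1]
  row2 -= -3·row1 → [0,0,-3,3]
  row3 -= -1·row1 → [0,0,0,-1]
  row3 -= 0·row2 → [0,0,0,-1]

L=[[1,0,0,0],[1,1,0,0],[-2,-3,1,0],[-1,-1,0,1]] U=[[3,3,-3,-2],[0,1,2,0],[0,0,-3,3],[0,0,0,-1]]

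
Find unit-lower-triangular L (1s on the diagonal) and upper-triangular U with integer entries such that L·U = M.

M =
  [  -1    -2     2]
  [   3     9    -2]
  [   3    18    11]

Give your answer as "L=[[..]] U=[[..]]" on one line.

  r1 -= -3·r0 → [0,3,4]
  r2 -= -3·r0 → [0,12,17]
  r2 -= 4·r1 → [0,0,1]

L=[[1,0,0],[-3,1,0],[-3,4,1]] U=[[-1,-2,2],[0,3,4],[0,0,1]]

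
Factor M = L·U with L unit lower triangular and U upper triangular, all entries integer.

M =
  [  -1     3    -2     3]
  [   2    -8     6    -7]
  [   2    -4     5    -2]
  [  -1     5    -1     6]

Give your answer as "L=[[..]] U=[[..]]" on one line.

  r1 -= -2·r0 → [0,-2,2,-1]
  r2 -= -2·r0 → [0,2,1,4]
  r3 -= 1·r0 → [0,2,1,3]
  r2 -= -1·r1 → [0,0,3,3]
  r3 -= -1·r1 → [0,0,3,2]
  r3 -= 1·r2 → [0,0,0,-1]

L=[[1,0,0,0],[-2,1,0,0],[-2,-1,1,0],[1,-1,1,1]] U=[[-1,3,-2,3],[0,-2,2,-1],[0,0,3,3],[0,0,0,-1]]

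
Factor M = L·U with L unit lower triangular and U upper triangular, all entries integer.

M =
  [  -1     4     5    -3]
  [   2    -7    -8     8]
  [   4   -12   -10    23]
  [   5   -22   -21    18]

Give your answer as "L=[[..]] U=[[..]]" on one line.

L=[[1,0,0,0],[-2,1,0,0],[-4,4,1,0],[-5,-2,4,1]] U=[[-1,4,5,-3],[0,1,2,2],[0,0,2,3],[0,0,0,-5]]

  R1 -= -2·R0 → [0,1,2,2]
  R2 -= -4·R0 → [0,4,10,11]
  R3 -= -5·R0 → [0,-2,4,3]
  R2 -= 4·R1 → [0,0,2,3]
  R3 -= -2·R1 → [0,0,8,7]
  R3 -= 4·R2 → [0,0,0,-5]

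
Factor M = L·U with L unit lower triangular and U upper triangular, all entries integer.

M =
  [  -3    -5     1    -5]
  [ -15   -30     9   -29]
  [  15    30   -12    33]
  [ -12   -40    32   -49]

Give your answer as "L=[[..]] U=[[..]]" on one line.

L=[[1,0,0,0],[5,1,0,0],[-5,-1,1,0],[4,4,-4,1]] U=[[-3,-5,1,-5],[0,-5,4,-4],[0,0,-3,4],[0,0,0,3]]

  row1 -= 5·row0 → [0,-5,4,-4]
  row2 -= -5·row0 → [0,5,-7,8]
  row3 -= 4·row0 → [0,-20,28,-29]
  row2 -= -1·row1 → [0,0,-3,4]
  row3 -= 4·row1 → [0,0,12,-13]
  row3 -= -4·row2 → [0,0,0,3]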